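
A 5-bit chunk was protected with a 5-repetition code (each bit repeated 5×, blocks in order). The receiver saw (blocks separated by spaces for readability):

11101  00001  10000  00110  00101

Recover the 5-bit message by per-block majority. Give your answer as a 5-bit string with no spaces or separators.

10000

Block 1 (11101): 4 ones → 1
Block 2 (00001): 1 one → 0
Block 3 (10000): 1 one → 0
Block 4 (00110): 2 ones → 0
Block 5 (00101): 2 ones → 0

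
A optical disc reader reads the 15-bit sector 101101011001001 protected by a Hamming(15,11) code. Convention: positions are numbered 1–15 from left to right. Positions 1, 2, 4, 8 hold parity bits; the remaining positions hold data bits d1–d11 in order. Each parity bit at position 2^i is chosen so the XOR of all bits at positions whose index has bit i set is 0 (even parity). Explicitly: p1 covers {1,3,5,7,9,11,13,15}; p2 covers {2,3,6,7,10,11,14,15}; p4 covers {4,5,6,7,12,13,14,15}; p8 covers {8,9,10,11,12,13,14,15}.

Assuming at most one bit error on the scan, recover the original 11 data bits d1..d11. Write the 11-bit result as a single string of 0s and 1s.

s1 (pos 1,3,5,7,9,11,13,15): 1⊕1⊕0⊕0⊕1⊕0⊕0⊕1 = 0
s2 (pos 2,3,6,7,10,11,14,15): 0⊕1⊕1⊕0⊕0⊕0⊕0⊕1 = 1
s4 (pos 4,5,6,7,12,13,14,15): 1⊕0⊕1⊕0⊕1⊕0⊕0⊕1 = 0
s8 (pos 8,9,10,11,12,13,14,15): 1⊕1⊕0⊕0⊕1⊕0⊕0⊕1 = 0
Syndrome s8…s1 = 0010 → error at position 2.
Flip position 2: 101101011001001 → 111101011001001
Read data bits from positions 3,5,6,7,9,10,11,12,13,14,15: 10101001001

10101001001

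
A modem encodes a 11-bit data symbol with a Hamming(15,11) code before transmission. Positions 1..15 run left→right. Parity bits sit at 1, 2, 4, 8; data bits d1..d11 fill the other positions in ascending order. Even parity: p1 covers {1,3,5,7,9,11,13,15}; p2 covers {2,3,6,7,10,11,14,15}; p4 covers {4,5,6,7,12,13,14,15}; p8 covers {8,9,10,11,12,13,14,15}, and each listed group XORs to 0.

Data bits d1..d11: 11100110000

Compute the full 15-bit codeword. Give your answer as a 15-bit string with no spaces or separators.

101011000110000

Place data at non-parity positions: p1 p2 1 p4 1 1 0 p8 0 1 1 0 0 0 0
p1 (pos 1,3,5,7,9,11,13,15): XOR of data positions = 1⊕1⊕0⊕0⊕1⊕0⊕0 = 1
p2 (pos 2,3,6,7,10,11,14,15): XOR of data positions = 1⊕1⊕0⊕1⊕1⊕0⊕0 = 0
p4 (pos 4,5,6,7,12,13,14,15): XOR of data positions = 1⊕1⊕0⊕0⊕0⊕0⊕0 = 0
p8 (pos 8,9,10,11,12,13,14,15): XOR of data positions = 0⊕1⊕1⊕0⊕0⊕0⊕0 = 0
Codeword: 101011000110000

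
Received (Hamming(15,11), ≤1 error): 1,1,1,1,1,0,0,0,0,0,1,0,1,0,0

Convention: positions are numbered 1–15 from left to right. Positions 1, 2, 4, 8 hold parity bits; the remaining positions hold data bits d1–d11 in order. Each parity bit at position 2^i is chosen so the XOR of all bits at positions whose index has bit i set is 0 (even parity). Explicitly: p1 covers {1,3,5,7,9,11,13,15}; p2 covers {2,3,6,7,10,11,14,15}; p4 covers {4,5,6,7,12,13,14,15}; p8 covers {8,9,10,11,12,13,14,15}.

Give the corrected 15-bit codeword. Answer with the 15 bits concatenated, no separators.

s1 (pos 1,3,5,7,9,11,13,15): 1⊕1⊕1⊕0⊕0⊕1⊕1⊕0 = 1
s2 (pos 2,3,6,7,10,11,14,15): 1⊕1⊕0⊕0⊕0⊕1⊕0⊕0 = 1
s4 (pos 4,5,6,7,12,13,14,15): 1⊕1⊕0⊕0⊕0⊕1⊕0⊕0 = 1
s8 (pos 8,9,10,11,12,13,14,15): 0⊕0⊕0⊕1⊕0⊕1⊕0⊕0 = 0
Syndrome s8…s1 = 0111 → error at position 7.
Flip position 7: 111110000010100 → 111110100010100

111110100010100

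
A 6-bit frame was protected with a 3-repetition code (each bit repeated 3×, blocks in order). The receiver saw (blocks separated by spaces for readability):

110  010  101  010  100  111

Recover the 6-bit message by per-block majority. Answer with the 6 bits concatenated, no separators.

Block 1 (110): 2 ones → 1
Block 2 (010): 1 one → 0
Block 3 (101): 2 ones → 1
Block 4 (010): 1 one → 0
Block 5 (100): 1 one → 0
Block 6 (111): 3 ones → 1

101001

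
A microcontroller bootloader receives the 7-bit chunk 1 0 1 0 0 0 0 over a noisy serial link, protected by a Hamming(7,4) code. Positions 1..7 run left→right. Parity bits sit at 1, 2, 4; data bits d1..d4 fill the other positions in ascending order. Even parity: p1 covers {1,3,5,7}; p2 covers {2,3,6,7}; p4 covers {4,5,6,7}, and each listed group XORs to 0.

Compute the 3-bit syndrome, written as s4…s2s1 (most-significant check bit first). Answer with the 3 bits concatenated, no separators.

s1 (pos 1,3,5,7): 1⊕1⊕0⊕0 = 0
s2 (pos 2,3,6,7): 0⊕1⊕0⊕0 = 1
s4 (pos 4,5,6,7): 0⊕0⊕0⊕0 = 0
Syndrome s4…s1 = 010 → error at position 2.

010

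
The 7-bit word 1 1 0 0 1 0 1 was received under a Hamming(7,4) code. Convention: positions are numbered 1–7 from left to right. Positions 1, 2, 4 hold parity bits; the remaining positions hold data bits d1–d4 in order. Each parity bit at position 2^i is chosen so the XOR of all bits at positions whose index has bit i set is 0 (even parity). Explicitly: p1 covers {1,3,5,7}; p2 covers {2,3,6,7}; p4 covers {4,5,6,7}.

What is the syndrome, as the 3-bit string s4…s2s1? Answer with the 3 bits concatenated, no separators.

001

s1 (pos 1,3,5,7): 1⊕0⊕1⊕1 = 1
s2 (pos 2,3,6,7): 1⊕0⊕0⊕1 = 0
s4 (pos 4,5,6,7): 0⊕1⊕0⊕1 = 0
Syndrome s4…s1 = 001 → error at position 1.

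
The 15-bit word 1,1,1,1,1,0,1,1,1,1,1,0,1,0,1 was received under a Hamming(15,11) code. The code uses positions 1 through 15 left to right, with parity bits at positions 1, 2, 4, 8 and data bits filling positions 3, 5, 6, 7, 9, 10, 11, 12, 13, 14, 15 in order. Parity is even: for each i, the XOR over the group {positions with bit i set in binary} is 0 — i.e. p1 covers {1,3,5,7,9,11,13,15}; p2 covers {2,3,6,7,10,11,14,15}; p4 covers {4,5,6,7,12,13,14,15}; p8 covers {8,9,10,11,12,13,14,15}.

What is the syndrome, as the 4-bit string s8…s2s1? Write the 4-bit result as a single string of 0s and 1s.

s1 (pos 1,3,5,7,9,11,13,15): 1⊕1⊕1⊕1⊕1⊕1⊕1⊕1 = 0
s2 (pos 2,3,6,7,10,11,14,15): 1⊕1⊕0⊕1⊕1⊕1⊕0⊕1 = 0
s4 (pos 4,5,6,7,12,13,14,15): 1⊕1⊕0⊕1⊕0⊕1⊕0⊕1 = 1
s8 (pos 8,9,10,11,12,13,14,15): 1⊕1⊕1⊕1⊕0⊕1⊕0⊕1 = 0
Syndrome s8…s1 = 0100 → error at position 4.

0100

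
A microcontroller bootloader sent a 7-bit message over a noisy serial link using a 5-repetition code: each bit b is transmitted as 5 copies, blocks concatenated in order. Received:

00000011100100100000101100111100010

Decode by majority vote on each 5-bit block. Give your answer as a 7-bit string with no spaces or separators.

0100110

Block 1 (00000): 0 ones → 0
Block 2 (01110): 3 ones → 1
Block 3 (01001): 2 ones → 0
Block 4 (00000): 0 ones → 0
Block 5 (10110): 3 ones → 1
Block 6 (01111): 4 ones → 1
Block 7 (00010): 1 one → 0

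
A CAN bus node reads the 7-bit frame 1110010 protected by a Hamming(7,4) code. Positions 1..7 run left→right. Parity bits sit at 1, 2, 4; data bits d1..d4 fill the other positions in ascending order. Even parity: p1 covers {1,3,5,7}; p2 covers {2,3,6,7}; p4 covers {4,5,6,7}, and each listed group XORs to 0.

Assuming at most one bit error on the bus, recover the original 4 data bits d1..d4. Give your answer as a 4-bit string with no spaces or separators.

1000

s1 (pos 1,3,5,7): 1⊕1⊕0⊕0 = 0
s2 (pos 2,3,6,7): 1⊕1⊕1⊕0 = 1
s4 (pos 4,5,6,7): 0⊕0⊕1⊕0 = 1
Syndrome s4…s1 = 110 → error at position 6.
Flip position 6: 1110010 → 1110000
Read data bits from positions 3,5,6,7: 1000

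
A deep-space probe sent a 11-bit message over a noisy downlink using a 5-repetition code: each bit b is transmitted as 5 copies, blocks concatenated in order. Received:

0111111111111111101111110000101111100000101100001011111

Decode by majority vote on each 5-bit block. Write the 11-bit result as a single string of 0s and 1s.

Block 1 (01111): 4 ones → 1
Block 2 (11111): 5 ones → 1
Block 3 (11111): 5 ones → 1
Block 4 (11011): 4 ones → 1
Block 5 (11110): 4 ones → 1
Block 6 (00010): 1 one → 0
Block 7 (11111): 5 ones → 1
Block 8 (00000): 0 ones → 0
Block 9 (10110): 3 ones → 1
Block 10 (00010): 1 one → 0
Block 11 (11111): 5 ones → 1

11111010101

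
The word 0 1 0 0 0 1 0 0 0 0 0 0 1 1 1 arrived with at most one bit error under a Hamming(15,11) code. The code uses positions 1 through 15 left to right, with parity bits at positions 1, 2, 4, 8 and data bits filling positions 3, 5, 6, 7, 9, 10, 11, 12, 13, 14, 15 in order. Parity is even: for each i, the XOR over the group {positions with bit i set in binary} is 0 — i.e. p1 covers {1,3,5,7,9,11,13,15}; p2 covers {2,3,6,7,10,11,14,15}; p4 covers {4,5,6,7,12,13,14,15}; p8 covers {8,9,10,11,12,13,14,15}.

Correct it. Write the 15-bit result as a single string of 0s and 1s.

010001010000111

s1 (pos 1,3,5,7,9,11,13,15): 0⊕0⊕0⊕0⊕0⊕0⊕1⊕1 = 0
s2 (pos 2,3,6,7,10,11,14,15): 1⊕0⊕1⊕0⊕0⊕0⊕1⊕1 = 0
s4 (pos 4,5,6,7,12,13,14,15): 0⊕0⊕1⊕0⊕0⊕1⊕1⊕1 = 0
s8 (pos 8,9,10,11,12,13,14,15): 0⊕0⊕0⊕0⊕0⊕1⊕1⊕1 = 1
Syndrome s8…s1 = 1000 → error at position 8.
Flip position 8: 010001000000111 → 010001010000111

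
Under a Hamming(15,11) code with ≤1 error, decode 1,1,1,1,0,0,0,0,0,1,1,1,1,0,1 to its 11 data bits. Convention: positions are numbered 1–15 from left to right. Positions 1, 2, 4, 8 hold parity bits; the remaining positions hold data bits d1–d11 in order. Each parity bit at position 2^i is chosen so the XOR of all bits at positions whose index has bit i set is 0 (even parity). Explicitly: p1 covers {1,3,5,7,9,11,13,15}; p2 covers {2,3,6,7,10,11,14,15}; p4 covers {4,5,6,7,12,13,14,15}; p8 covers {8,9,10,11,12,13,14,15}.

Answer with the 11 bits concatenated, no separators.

s1 (pos 1,3,5,7,9,11,13,15): 1⊕1⊕0⊕0⊕0⊕1⊕1⊕1 = 1
s2 (pos 2,3,6,7,10,11,14,15): 1⊕1⊕0⊕0⊕1⊕1⊕0⊕1 = 1
s4 (pos 4,5,6,7,12,13,14,15): 1⊕0⊕0⊕0⊕1⊕1⊕0⊕1 = 0
s8 (pos 8,9,10,11,12,13,14,15): 0⊕0⊕1⊕1⊕1⊕1⊕0⊕1 = 1
Syndrome s8…s1 = 1011 → error at position 11.
Flip position 11: 111100000111101 → 111100000101101
Read data bits from positions 3,5,6,7,9,10,11,12,13,14,15: 10000101101

10000101101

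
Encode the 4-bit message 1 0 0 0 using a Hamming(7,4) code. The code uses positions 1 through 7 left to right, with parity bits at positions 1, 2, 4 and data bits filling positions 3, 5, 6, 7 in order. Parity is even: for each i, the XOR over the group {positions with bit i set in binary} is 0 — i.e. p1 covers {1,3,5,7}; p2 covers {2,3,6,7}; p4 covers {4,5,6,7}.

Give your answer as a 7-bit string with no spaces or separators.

1110000

Place data at non-parity positions: p1 p2 1 p4 0 0 0
p1 (pos 1,3,5,7): XOR of data positions = 1⊕0⊕0 = 1
p2 (pos 2,3,6,7): XOR of data positions = 1⊕0⊕0 = 1
p4 (pos 4,5,6,7): XOR of data positions = 0⊕0⊕0 = 0
Codeword: 1110000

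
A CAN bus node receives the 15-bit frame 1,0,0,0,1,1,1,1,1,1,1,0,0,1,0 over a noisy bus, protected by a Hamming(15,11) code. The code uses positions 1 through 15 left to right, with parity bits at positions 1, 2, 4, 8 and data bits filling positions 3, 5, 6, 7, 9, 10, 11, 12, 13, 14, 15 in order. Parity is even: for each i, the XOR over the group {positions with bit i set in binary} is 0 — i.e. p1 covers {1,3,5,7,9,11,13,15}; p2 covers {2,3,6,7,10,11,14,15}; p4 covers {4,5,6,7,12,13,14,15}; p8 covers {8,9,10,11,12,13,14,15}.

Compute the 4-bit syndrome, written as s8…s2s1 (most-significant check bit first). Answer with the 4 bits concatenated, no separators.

s1 (pos 1,3,5,7,9,11,13,15): 1⊕0⊕1⊕1⊕1⊕1⊕0⊕0 = 1
s2 (pos 2,3,6,7,10,11,14,15): 0⊕0⊕1⊕1⊕1⊕1⊕1⊕0 = 1
s4 (pos 4,5,6,7,12,13,14,15): 0⊕1⊕1⊕1⊕0⊕0⊕1⊕0 = 0
s8 (pos 8,9,10,11,12,13,14,15): 1⊕1⊕1⊕1⊕0⊕0⊕1⊕0 = 1
Syndrome s8…s1 = 1011 → error at position 11.

1011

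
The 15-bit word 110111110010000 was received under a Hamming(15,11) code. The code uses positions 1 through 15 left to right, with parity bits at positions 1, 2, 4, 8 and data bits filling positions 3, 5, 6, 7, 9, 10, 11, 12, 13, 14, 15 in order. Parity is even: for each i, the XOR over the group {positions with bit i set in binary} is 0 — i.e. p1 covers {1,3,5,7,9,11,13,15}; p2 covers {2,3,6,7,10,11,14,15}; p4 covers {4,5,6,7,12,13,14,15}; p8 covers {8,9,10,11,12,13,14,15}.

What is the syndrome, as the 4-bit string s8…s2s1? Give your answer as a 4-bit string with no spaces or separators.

s1 (pos 1,3,5,7,9,11,13,15): 1⊕0⊕1⊕1⊕0⊕1⊕0⊕0 = 0
s2 (pos 2,3,6,7,10,11,14,15): 1⊕0⊕1⊕1⊕0⊕1⊕0⊕0 = 0
s4 (pos 4,5,6,7,12,13,14,15): 1⊕1⊕1⊕1⊕0⊕0⊕0⊕0 = 0
s8 (pos 8,9,10,11,12,13,14,15): 1⊕0⊕0⊕1⊕0⊕0⊕0⊕0 = 0
Syndrome s8…s1 = 0000 → no error.

0000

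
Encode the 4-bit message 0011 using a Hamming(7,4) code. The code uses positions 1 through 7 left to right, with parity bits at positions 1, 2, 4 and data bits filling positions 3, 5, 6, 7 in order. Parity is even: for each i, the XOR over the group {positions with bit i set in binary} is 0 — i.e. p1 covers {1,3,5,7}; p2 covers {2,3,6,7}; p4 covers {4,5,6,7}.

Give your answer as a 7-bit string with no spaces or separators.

1000011

Place data at non-parity positions: p1 p2 0 p4 0 1 1
p1 (pos 1,3,5,7): XOR of data positions = 0⊕0⊕1 = 1
p2 (pos 2,3,6,7): XOR of data positions = 0⊕1⊕1 = 0
p4 (pos 4,5,6,7): XOR of data positions = 0⊕1⊕1 = 0
Codeword: 1000011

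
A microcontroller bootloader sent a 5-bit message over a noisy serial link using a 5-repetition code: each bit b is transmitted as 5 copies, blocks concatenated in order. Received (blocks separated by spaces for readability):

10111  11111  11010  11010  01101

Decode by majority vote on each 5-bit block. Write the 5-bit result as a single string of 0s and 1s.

Block 1 (10111): 4 ones → 1
Block 2 (11111): 5 ones → 1
Block 3 (11010): 3 ones → 1
Block 4 (11010): 3 ones → 1
Block 5 (01101): 3 ones → 1

11111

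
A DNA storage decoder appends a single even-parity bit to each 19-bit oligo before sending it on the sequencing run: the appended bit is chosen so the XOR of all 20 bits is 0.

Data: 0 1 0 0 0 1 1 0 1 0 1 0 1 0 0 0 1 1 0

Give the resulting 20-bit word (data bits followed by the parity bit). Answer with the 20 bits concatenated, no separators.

01000110101010001100

XOR of the 19 data bits: 0⊕1⊕0⊕0⊕0⊕1⊕1⊕0⊕1⊕0⊕1⊕0⊕1⊕0⊕0⊕0⊕1⊕1⊕0 = 0
Parity bit = 0 (so all 20 bits XOR to 0).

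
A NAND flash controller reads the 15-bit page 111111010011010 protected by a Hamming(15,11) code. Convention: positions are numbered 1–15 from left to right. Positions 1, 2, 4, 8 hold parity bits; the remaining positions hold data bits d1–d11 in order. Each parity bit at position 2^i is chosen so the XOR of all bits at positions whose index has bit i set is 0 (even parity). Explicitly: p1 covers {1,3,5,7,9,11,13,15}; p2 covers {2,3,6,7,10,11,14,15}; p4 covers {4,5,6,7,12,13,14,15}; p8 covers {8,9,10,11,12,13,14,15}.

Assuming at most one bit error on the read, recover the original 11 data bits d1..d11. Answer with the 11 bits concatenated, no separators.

s1 (pos 1,3,5,7,9,11,13,15): 1⊕1⊕1⊕0⊕0⊕1⊕0⊕0 = 0
s2 (pos 2,3,6,7,10,11,14,15): 1⊕1⊕1⊕0⊕0⊕1⊕1⊕0 = 1
s4 (pos 4,5,6,7,12,13,14,15): 1⊕1⊕1⊕0⊕1⊕0⊕1⊕0 = 1
s8 (pos 8,9,10,11,12,13,14,15): 1⊕0⊕0⊕1⊕1⊕0⊕1⊕0 = 0
Syndrome s8…s1 = 0110 → error at position 6.
Flip position 6: 111111010011010 → 111110010011010
Read data bits from positions 3,5,6,7,9,10,11,12,13,14,15: 11000011010

11000011010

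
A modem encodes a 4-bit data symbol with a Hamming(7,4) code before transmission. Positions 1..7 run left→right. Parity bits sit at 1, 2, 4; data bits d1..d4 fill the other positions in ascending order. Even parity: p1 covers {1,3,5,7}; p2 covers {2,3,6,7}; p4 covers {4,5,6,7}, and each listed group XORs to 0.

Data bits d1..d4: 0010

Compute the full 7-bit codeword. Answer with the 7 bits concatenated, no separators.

Place data at non-parity positions: p1 p2 0 p4 0 1 0
p1 (pos 1,3,5,7): XOR of data positions = 0⊕0⊕0 = 0
p2 (pos 2,3,6,7): XOR of data positions = 0⊕1⊕0 = 1
p4 (pos 4,5,6,7): XOR of data positions = 0⊕1⊕0 = 1
Codeword: 0101010

0101010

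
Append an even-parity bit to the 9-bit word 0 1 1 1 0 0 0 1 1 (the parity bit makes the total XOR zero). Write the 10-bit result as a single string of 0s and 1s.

0111000111

XOR of the 9 data bits: 0⊕1⊕1⊕1⊕0⊕0⊕0⊕1⊕1 = 1
Parity bit = 1 (so all 10 bits XOR to 0).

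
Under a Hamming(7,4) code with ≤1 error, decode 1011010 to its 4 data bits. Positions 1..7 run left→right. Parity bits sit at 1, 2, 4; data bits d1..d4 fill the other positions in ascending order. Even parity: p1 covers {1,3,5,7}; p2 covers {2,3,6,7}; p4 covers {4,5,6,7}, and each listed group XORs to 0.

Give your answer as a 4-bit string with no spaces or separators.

s1 (pos 1,3,5,7): 1⊕1⊕0⊕0 = 0
s2 (pos 2,3,6,7): 0⊕1⊕1⊕0 = 0
s4 (pos 4,5,6,7): 1⊕0⊕1⊕0 = 0
Syndrome s4…s1 = 000 → no error.
Read data bits from positions 3,5,6,7: 1010

1010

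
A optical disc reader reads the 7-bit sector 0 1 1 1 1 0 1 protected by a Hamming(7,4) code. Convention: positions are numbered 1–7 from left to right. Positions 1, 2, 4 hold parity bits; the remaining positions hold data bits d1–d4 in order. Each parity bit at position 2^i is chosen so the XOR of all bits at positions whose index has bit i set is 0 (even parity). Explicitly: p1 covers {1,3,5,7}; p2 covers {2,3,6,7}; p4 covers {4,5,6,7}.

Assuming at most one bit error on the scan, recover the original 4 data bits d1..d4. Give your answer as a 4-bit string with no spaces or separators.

s1 (pos 1,3,5,7): 0⊕1⊕1⊕1 = 1
s2 (pos 2,3,6,7): 1⊕1⊕0⊕1 = 1
s4 (pos 4,5,6,7): 1⊕1⊕0⊕1 = 1
Syndrome s4…s1 = 111 → error at position 7.
Flip position 7: 0111101 → 0111100
Read data bits from positions 3,5,6,7: 1100

1100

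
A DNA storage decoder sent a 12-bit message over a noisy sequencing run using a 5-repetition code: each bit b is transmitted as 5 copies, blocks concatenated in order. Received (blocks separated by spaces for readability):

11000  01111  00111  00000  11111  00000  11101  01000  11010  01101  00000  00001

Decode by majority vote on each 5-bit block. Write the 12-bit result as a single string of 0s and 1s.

011010101100

Block 1 (11000): 2 ones → 0
Block 2 (01111): 4 ones → 1
Block 3 (00111): 3 ones → 1
Block 4 (00000): 0 ones → 0
Block 5 (11111): 5 ones → 1
Block 6 (00000): 0 ones → 0
Block 7 (11101): 4 ones → 1
Block 8 (01000): 1 one → 0
Block 9 (11010): 3 ones → 1
Block 10 (01101): 3 ones → 1
Block 11 (00000): 0 ones → 0
Block 12 (00001): 1 one → 0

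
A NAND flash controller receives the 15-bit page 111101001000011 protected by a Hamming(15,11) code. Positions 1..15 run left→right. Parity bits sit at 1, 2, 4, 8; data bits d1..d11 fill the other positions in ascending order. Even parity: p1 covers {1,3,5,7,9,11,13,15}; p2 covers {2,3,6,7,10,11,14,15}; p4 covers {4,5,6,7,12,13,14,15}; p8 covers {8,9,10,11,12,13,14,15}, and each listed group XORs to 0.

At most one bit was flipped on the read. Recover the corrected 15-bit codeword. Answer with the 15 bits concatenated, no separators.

111101001100011

s1 (pos 1,3,5,7,9,11,13,15): 1⊕1⊕0⊕0⊕1⊕0⊕0⊕1 = 0
s2 (pos 2,3,6,7,10,11,14,15): 1⊕1⊕1⊕0⊕0⊕0⊕1⊕1 = 1
s4 (pos 4,5,6,7,12,13,14,15): 1⊕0⊕1⊕0⊕0⊕0⊕1⊕1 = 0
s8 (pos 8,9,10,11,12,13,14,15): 0⊕1⊕0⊕0⊕0⊕0⊕1⊕1 = 1
Syndrome s8…s1 = 1010 → error at position 10.
Flip position 10: 111101001000011 → 111101001100011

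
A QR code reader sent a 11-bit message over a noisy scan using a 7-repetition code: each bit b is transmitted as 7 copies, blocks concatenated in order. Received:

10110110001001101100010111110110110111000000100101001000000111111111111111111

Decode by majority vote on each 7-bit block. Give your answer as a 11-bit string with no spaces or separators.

Block 1 (1011011): 5 ones → 1
Block 2 (0001001): 2 ones → 0
Block 3 (1011000): 3 ones → 0
Block 4 (1011111): 6 ones → 1
Block 5 (0110110): 4 ones → 1
Block 6 (1110000): 3 ones → 0
Block 7 (0010010): 2 ones → 0
Block 8 (1001000): 2 ones → 0
Block 9 (0001111): 4 ones → 1
Block 10 (1111111): 7 ones → 1
Block 11 (1111111): 7 ones → 1

10011000111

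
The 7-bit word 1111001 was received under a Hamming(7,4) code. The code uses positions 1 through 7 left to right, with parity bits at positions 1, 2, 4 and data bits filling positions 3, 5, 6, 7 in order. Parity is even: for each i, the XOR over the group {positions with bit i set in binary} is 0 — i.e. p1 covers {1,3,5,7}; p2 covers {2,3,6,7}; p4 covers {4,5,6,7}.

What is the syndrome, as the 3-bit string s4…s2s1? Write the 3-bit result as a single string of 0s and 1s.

s1 (pos 1,3,5,7): 1⊕1⊕0⊕1 = 1
s2 (pos 2,3,6,7): 1⊕1⊕0⊕1 = 1
s4 (pos 4,5,6,7): 1⊕0⊕0⊕1 = 0
Syndrome s4…s1 = 011 → error at position 3.

011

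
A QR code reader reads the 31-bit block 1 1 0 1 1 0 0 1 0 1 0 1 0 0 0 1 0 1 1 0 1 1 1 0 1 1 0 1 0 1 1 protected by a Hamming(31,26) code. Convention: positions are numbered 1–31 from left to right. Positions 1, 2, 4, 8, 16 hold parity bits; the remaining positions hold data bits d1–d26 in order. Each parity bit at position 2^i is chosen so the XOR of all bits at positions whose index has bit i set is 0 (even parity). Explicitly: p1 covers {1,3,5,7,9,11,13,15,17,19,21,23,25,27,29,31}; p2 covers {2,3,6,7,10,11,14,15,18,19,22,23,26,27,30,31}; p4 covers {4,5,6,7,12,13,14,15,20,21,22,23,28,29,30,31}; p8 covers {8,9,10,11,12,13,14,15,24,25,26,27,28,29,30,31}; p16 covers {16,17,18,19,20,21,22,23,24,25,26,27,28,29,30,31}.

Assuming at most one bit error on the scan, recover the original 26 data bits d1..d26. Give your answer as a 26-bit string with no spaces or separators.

01000101000011011001101011

s1 (pos 1,3,5,7,9,11,13,15,17,19,21,23,25,27,29,31): 1⊕0⊕1⊕0⊕0⊕0⊕0⊕0⊕0⊕1⊕1⊕1⊕1⊕0⊕0⊕1 = 1
s2 (pos 2,3,6,7,10,11,14,15,18,19,22,23,26,27,30,31): 1⊕0⊕0⊕0⊕1⊕0⊕0⊕0⊕1⊕1⊕1⊕1⊕1⊕0⊕1⊕1 = 1
s4 (pos 4,5,6,7,12,13,14,15,20,21,22,23,28,29,30,31): 1⊕1⊕0⊕0⊕1⊕0⊕0⊕0⊕0⊕1⊕1⊕1⊕1⊕0⊕1⊕1 = 1
s8 (pos 8,9,10,11,12,13,14,15,24,25,26,27,28,29,30,31): 1⊕0⊕1⊕0⊕1⊕0⊕0⊕0⊕0⊕1⊕1⊕0⊕1⊕0⊕1⊕1 = 0
s16 (pos 16,17,18,19,20,21,22,23,24,25,26,27,28,29,30,31): 1⊕0⊕1⊕1⊕0⊕1⊕1⊕1⊕0⊕1⊕1⊕0⊕1⊕0⊕1⊕1 = 1
Syndrome s16…s1 = 10111 → error at position 23.
Flip position 23: 1101100101010001011011101101011 → 1101100101010001011011001101011
Read data bits from positions 3,5,6,7,9,10,11,12,13,14,15,17,18,19,20,21,22,23,24,25,26,27,28,29,30,31: 01000101000011011001101011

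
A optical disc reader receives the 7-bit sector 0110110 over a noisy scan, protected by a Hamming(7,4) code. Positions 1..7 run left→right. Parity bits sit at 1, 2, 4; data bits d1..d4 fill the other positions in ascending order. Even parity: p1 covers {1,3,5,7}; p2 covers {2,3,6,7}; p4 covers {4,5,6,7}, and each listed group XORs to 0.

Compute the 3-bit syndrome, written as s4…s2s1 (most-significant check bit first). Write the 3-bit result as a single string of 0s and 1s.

010

s1 (pos 1,3,5,7): 0⊕1⊕1⊕0 = 0
s2 (pos 2,3,6,7): 1⊕1⊕1⊕0 = 1
s4 (pos 4,5,6,7): 0⊕1⊕1⊕0 = 0
Syndrome s4…s1 = 010 → error at position 2.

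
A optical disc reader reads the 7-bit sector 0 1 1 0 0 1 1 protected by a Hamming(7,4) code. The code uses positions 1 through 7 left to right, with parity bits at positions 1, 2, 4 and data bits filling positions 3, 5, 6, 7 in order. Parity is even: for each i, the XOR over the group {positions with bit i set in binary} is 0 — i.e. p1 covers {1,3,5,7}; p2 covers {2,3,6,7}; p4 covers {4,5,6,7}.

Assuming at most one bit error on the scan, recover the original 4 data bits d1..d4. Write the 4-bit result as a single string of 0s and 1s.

s1 (pos 1,3,5,7): 0⊕1⊕0⊕1 = 0
s2 (pos 2,3,6,7): 1⊕1⊕1⊕1 = 0
s4 (pos 4,5,6,7): 0⊕0⊕1⊕1 = 0
Syndrome s4…s1 = 000 → no error.
Read data bits from positions 3,5,6,7: 1011

1011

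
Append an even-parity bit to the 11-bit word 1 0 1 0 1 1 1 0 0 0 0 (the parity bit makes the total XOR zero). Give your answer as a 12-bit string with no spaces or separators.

XOR of the 11 data bits: 1⊕0⊕1⊕0⊕1⊕1⊕1⊕0⊕0⊕0⊕0 = 1
Parity bit = 1 (so all 12 bits XOR to 0).

101011100001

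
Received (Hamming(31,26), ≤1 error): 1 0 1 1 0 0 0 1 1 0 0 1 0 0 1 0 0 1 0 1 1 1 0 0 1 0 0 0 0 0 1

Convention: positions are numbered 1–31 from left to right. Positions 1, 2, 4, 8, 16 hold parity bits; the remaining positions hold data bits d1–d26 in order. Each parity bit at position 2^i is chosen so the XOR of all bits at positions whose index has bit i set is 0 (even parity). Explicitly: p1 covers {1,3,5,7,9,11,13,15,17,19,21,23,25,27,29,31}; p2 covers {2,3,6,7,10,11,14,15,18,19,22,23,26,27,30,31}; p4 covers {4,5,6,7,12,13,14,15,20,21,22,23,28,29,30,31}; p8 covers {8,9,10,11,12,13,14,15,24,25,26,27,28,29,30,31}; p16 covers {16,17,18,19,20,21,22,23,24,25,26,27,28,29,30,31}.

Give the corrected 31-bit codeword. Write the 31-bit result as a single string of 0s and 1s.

s1 (pos 1,3,5,7,9,11,13,15,17,19,21,23,25,27,29,31): 1⊕1⊕0⊕0⊕1⊕0⊕0⊕1⊕0⊕0⊕1⊕0⊕1⊕0⊕0⊕1 = 1
s2 (pos 2,3,6,7,10,11,14,15,18,19,22,23,26,27,30,31): 0⊕1⊕0⊕0⊕0⊕0⊕0⊕1⊕1⊕0⊕1⊕0⊕0⊕0⊕0⊕1 = 1
s4 (pos 4,5,6,7,12,13,14,15,20,21,22,23,28,29,30,31): 1⊕0⊕0⊕0⊕1⊕0⊕0⊕1⊕1⊕1⊕1⊕0⊕0⊕0⊕0⊕1 = 1
s8 (pos 8,9,10,11,12,13,14,15,24,25,26,27,28,29,30,31): 1⊕1⊕0⊕0⊕1⊕0⊕0⊕1⊕0⊕1⊕0⊕0⊕0⊕0⊕0⊕1 = 0
s16 (pos 16,17,18,19,20,21,22,23,24,25,26,27,28,29,30,31): 0⊕0⊕1⊕0⊕1⊕1⊕1⊕0⊕0⊕1⊕0⊕0⊕0⊕0⊕0⊕1 = 0
Syndrome s16…s1 = 00111 → error at position 7.
Flip position 7: 1011000110010010010111001000001 → 1011001110010010010111001000001

1011001110010010010111001000001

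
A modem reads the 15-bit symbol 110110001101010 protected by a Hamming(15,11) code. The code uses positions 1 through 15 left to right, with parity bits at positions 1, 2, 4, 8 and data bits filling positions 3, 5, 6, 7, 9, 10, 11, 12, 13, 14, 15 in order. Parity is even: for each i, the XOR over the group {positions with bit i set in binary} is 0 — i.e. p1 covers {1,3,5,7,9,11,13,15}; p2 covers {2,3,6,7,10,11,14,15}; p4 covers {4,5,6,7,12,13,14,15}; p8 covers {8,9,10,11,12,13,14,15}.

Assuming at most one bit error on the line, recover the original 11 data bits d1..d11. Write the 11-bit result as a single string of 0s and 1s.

11001101010

s1 (pos 1,3,5,7,9,11,13,15): 1⊕0⊕1⊕0⊕1⊕0⊕0⊕0 = 1
s2 (pos 2,3,6,7,10,11,14,15): 1⊕0⊕0⊕0⊕1⊕0⊕1⊕0 = 1
s4 (pos 4,5,6,7,12,13,14,15): 1⊕1⊕0⊕0⊕1⊕0⊕1⊕0 = 0
s8 (pos 8,9,10,11,12,13,14,15): 0⊕1⊕1⊕0⊕1⊕0⊕1⊕0 = 0
Syndrome s8…s1 = 0011 → error at position 3.
Flip position 3: 110110001101010 → 111110001101010
Read data bits from positions 3,5,6,7,9,10,11,12,13,14,15: 11001101010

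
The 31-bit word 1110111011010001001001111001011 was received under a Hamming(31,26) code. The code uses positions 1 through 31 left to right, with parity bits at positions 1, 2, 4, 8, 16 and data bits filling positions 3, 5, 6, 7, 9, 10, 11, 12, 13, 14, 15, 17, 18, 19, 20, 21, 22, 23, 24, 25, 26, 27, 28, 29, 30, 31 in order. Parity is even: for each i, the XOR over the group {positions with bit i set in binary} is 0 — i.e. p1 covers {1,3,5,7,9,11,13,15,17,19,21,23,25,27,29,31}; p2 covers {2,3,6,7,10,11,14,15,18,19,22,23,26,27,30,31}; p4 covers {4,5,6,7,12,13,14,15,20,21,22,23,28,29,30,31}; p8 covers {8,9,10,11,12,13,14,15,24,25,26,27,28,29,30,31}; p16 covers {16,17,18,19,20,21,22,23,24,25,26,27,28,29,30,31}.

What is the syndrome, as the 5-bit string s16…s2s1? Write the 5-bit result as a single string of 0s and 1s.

10101

s1 (pos 1,3,5,7,9,11,13,15,17,19,21,23,25,27,29,31): 1⊕1⊕1⊕1⊕1⊕0⊕0⊕0⊕0⊕1⊕0⊕1⊕1⊕0⊕0⊕1 = 1
s2 (pos 2,3,6,7,10,11,14,15,18,19,22,23,26,27,30,31): 1⊕1⊕1⊕1⊕1⊕0⊕0⊕0⊕0⊕1⊕1⊕1⊕0⊕0⊕1⊕1 = 0
s4 (pos 4,5,6,7,12,13,14,15,20,21,22,23,28,29,30,31): 0⊕1⊕1⊕1⊕1⊕0⊕0⊕0⊕0⊕0⊕1⊕1⊕1⊕0⊕1⊕1 = 1
s8 (pos 8,9,10,11,12,13,14,15,24,25,26,27,28,29,30,31): 0⊕1⊕1⊕0⊕1⊕0⊕0⊕0⊕1⊕1⊕0⊕0⊕1⊕0⊕1⊕1 = 0
s16 (pos 16,17,18,19,20,21,22,23,24,25,26,27,28,29,30,31): 1⊕0⊕0⊕1⊕0⊕0⊕1⊕1⊕1⊕1⊕0⊕0⊕1⊕0⊕1⊕1 = 1
Syndrome s16…s1 = 10101 → error at position 21.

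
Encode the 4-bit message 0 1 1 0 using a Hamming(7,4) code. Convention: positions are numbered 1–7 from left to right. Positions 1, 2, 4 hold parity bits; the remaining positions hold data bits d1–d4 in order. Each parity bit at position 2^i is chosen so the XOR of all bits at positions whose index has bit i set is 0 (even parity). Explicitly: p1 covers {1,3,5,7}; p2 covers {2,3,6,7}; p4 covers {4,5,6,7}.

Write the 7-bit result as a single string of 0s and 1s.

1100110

Place data at non-parity positions: p1 p2 0 p4 1 1 0
p1 (pos 1,3,5,7): XOR of data positions = 0⊕1⊕0 = 1
p2 (pos 2,3,6,7): XOR of data positions = 0⊕1⊕0 = 1
p4 (pos 4,5,6,7): XOR of data positions = 1⊕1⊕0 = 0
Codeword: 1100110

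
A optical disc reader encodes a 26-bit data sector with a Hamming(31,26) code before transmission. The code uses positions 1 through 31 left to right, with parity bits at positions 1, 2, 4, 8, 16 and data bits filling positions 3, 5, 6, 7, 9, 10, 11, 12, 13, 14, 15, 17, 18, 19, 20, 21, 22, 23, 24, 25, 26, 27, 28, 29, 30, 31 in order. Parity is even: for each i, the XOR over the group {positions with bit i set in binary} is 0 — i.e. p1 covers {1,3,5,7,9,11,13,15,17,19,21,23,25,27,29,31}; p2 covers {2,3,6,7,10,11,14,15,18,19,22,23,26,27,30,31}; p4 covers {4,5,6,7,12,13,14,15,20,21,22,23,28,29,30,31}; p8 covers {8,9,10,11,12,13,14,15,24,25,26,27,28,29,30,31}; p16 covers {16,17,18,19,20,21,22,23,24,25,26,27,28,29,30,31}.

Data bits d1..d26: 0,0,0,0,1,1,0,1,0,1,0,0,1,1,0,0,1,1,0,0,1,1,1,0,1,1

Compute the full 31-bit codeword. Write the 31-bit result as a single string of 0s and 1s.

Place data at non-parity positions: p1 p2 0 p4 0 0 0 p8 1 1 0 1 0 1 0 p16 0 1 1 0 0 1 1 0 0 1 1 1 0 1 1
p1 (pos 1,3,5,7,9,11,13,15,17,19,21,23,25,27,29,31): XOR of data positions = 0⊕0⊕0⊕1⊕0⊕0⊕0⊕0⊕1⊕0⊕1⊕0⊕1⊕0⊕1 = 1
p2 (pos 2,3,6,7,10,11,14,15,18,19,22,23,26,27,30,31): XOR of data positions = 0⊕0⊕0⊕1⊕0⊕1⊕0⊕1⊕1⊕1⊕1⊕1⊕1⊕1⊕1 = 0
p4 (pos 4,5,6,7,12,13,14,15,20,21,22,23,28,29,30,31): XOR of data positions = 0⊕0⊕0⊕1⊕0⊕1⊕0⊕0⊕0⊕1⊕1⊕1⊕0⊕1⊕1 = 1
p8 (pos 8,9,10,11,12,13,14,15,24,25,26,27,28,29,30,31): XOR of data positions = 1⊕1⊕0⊕1⊕0⊕1⊕0⊕0⊕0⊕1⊕1⊕1⊕0⊕1⊕1 = 1
p16 (pos 16,17,18,19,20,21,22,23,24,25,26,27,28,29,30,31): XOR of data positions = 0⊕1⊕1⊕0⊕0⊕1⊕1⊕0⊕0⊕1⊕1⊕1⊕0⊕1⊕1 = 1
Codeword: 1001000111010101011001100111011

1001000111010101011001100111011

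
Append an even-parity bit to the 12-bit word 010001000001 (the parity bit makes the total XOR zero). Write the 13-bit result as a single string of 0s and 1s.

0100010000011

XOR of the 12 data bits: 0⊕1⊕0⊕0⊕0⊕1⊕0⊕0⊕0⊕0⊕0⊕1 = 1
Parity bit = 1 (so all 13 bits XOR to 0).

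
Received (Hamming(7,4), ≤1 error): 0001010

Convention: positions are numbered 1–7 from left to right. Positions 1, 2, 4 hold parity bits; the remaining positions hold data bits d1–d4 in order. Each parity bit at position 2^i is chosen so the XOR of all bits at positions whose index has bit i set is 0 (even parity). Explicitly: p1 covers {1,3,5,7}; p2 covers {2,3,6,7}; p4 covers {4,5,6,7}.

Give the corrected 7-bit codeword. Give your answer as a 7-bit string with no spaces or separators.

0101010

s1 (pos 1,3,5,7): 0⊕0⊕0⊕0 = 0
s2 (pos 2,3,6,7): 0⊕0⊕1⊕0 = 1
s4 (pos 4,5,6,7): 1⊕0⊕1⊕0 = 0
Syndrome s4…s1 = 010 → error at position 2.
Flip position 2: 0001010 → 0101010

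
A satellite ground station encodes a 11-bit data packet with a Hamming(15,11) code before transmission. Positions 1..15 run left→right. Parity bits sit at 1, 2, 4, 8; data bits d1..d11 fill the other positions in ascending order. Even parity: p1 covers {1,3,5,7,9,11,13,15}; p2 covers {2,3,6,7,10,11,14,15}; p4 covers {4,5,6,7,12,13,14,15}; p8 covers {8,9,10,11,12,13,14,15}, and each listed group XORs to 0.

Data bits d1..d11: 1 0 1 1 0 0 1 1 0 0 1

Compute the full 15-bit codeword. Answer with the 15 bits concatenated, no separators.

Place data at non-parity positions: p1 p2 1 p4 0 1 1 p8 0 0 1 1 0 0 1
p1 (pos 1,3,5,7,9,11,13,15): XOR of data positions = 1⊕0⊕1⊕0⊕1⊕0⊕1 = 0
p2 (pos 2,3,6,7,10,11,14,15): XOR of data positions = 1⊕1⊕1⊕0⊕1⊕0⊕1 = 1
p4 (pos 4,5,6,7,12,13,14,15): XOR of data positions = 0⊕1⊕1⊕1⊕0⊕0⊕1 = 0
p8 (pos 8,9,10,11,12,13,14,15): XOR of data positions = 0⊕0⊕1⊕1⊕0⊕0⊕1 = 1
Codeword: 011001110011001

011001110011001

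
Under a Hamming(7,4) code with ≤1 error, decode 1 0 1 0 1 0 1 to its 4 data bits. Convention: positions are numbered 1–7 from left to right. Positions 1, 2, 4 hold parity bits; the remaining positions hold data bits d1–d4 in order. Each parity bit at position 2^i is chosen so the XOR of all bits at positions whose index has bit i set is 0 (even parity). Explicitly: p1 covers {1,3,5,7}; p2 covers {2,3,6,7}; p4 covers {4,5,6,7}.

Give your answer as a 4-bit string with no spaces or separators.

s1 (pos 1,3,5,7): 1⊕1⊕1⊕1 = 0
s2 (pos 2,3,6,7): 0⊕1⊕0⊕1 = 0
s4 (pos 4,5,6,7): 0⊕1⊕0⊕1 = 0
Syndrome s4…s1 = 000 → no error.
Read data bits from positions 3,5,6,7: 1101

1101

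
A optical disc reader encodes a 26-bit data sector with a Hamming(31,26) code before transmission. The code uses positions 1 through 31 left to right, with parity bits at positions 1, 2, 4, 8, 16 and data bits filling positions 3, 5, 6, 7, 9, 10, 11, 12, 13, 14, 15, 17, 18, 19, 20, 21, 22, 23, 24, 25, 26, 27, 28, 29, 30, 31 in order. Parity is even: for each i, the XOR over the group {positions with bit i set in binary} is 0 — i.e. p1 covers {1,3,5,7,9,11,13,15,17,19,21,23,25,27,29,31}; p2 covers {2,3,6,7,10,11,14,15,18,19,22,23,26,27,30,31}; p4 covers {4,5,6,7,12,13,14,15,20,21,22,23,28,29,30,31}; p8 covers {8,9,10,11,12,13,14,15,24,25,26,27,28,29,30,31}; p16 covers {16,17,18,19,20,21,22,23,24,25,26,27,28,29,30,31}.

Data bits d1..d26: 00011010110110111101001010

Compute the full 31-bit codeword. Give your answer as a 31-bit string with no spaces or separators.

0101001110101101110111101001010

Place data at non-parity positions: p1 p2 0 p4 0 0 1 p8 1 0 1 0 1 1 0 p16 1 1 0 1 1 1 1 0 1 0 0 1 0 1 0
p1 (pos 1,3,5,7,9,11,13,15,17,19,21,23,25,27,29,31): XOR of data positions = 0⊕0⊕1⊕1⊕1⊕1⊕0⊕1⊕0⊕1⊕1⊕1⊕0⊕0⊕0 = 0
p2 (pos 2,3,6,7,10,11,14,15,18,19,22,23,26,27,30,31): XOR of data positions = 0⊕0⊕1⊕0⊕1⊕1⊕0⊕1⊕0⊕1⊕1⊕0⊕0⊕1⊕0 = 1
p4 (pos 4,5,6,7,12,13,14,15,20,21,22,23,28,29,30,31): XOR of data positions = 0⊕0⊕1⊕0⊕1⊕1⊕0⊕1⊕1⊕1⊕1⊕1⊕0⊕1⊕0 = 1
p8 (pos 8,9,10,11,12,13,14,15,24,25,26,27,28,29,30,31): XOR of data positions = 1⊕0⊕1⊕0⊕1⊕1⊕0⊕0⊕1⊕0⊕0⊕1⊕0⊕1⊕0 = 1
p16 (pos 16,17,18,19,20,21,22,23,24,25,26,27,28,29,30,31): XOR of data positions = 1⊕1⊕0⊕1⊕1⊕1⊕1⊕0⊕1⊕0⊕0⊕1⊕0⊕1⊕0 = 1
Codeword: 0101001110101101110111101001010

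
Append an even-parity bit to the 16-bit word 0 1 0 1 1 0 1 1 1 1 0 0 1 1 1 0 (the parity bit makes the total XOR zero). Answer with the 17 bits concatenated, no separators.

01011011110011100

XOR of the 16 data bits: 0⊕1⊕0⊕1⊕1⊕0⊕1⊕1⊕1⊕1⊕0⊕0⊕1⊕1⊕1⊕0 = 0
Parity bit = 0 (so all 17 bits XOR to 0).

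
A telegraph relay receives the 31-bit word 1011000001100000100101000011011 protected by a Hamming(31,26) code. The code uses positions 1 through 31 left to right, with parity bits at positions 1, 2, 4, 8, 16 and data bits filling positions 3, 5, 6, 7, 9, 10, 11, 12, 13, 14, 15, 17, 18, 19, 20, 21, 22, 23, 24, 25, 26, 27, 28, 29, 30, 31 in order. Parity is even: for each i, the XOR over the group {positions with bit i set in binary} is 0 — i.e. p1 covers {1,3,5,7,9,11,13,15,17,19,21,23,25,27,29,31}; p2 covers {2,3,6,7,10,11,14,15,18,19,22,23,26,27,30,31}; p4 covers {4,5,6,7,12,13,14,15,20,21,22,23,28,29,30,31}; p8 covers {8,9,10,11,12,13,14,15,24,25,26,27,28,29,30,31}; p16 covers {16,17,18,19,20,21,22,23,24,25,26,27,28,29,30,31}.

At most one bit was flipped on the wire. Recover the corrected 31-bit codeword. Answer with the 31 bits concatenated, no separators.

s1 (pos 1,3,5,7,9,11,13,15,17,19,21,23,25,27,29,31): 1⊕1⊕0⊕0⊕0⊕1⊕0⊕0⊕1⊕0⊕0⊕0⊕0⊕1⊕0⊕1 = 0
s2 (pos 2,3,6,7,10,11,14,15,18,19,22,23,26,27,30,31): 0⊕1⊕0⊕0⊕1⊕1⊕0⊕0⊕0⊕0⊕1⊕0⊕0⊕1⊕1⊕1 = 1
s4 (pos 4,5,6,7,12,13,14,15,20,21,22,23,28,29,30,31): 1⊕0⊕0⊕0⊕0⊕0⊕0⊕0⊕1⊕0⊕1⊕0⊕1⊕0⊕1⊕1 = 0
s8 (pos 8,9,10,11,12,13,14,15,24,25,26,27,28,29,30,31): 0⊕0⊕1⊕1⊕0⊕0⊕0⊕0⊕0⊕0⊕0⊕1⊕1⊕0⊕1⊕1 = 0
s16 (pos 16,17,18,19,20,21,22,23,24,25,26,27,28,29,30,31): 0⊕1⊕0⊕0⊕1⊕0⊕1⊕0⊕0⊕0⊕0⊕1⊕1⊕0⊕1⊕1 = 1
Syndrome s16…s1 = 10010 → error at position 18.
Flip position 18: 1011000001100000100101000011011 → 1011000001100000110101000011011

1011000001100000110101000011011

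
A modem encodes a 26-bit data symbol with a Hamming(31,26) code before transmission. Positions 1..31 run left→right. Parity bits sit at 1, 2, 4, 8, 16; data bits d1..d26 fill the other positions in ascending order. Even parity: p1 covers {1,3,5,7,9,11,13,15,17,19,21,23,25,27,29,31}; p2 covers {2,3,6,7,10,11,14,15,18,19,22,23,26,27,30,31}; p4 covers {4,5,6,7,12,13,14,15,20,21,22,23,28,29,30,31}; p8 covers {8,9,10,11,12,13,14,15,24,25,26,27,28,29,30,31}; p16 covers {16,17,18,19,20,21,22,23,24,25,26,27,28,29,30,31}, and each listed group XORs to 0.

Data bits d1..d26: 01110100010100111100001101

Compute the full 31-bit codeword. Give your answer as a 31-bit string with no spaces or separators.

1101111101000100100111100001101

Place data at non-parity positions: p1 p2 0 p4 1 1 1 p8 0 1 0 0 0 1 0 p16 1 0 0 1 1 1 1 0 0 0 0 1 1 0 1
p1 (pos 1,3,5,7,9,11,13,15,17,19,21,23,25,27,29,31): XOR of data positions = 0⊕1⊕1⊕0⊕0⊕0⊕0⊕1⊕0⊕1⊕1⊕0⊕0⊕1⊕1 = 1
p2 (pos 2,3,6,7,10,11,14,15,18,19,22,23,26,27,30,31): XOR of data positions = 0⊕1⊕1⊕1⊕0⊕1⊕0⊕0⊕0⊕1⊕1⊕0⊕0⊕0⊕1 = 1
p4 (pos 4,5,6,7,12,13,14,15,20,21,22,23,28,29,30,31): XOR of data positions = 1⊕1⊕1⊕0⊕0⊕1⊕0⊕1⊕1⊕1⊕1⊕1⊕1⊕0⊕1 = 1
p8 (pos 8,9,10,11,12,13,14,15,24,25,26,27,28,29,30,31): XOR of data positions = 0⊕1⊕0⊕0⊕0⊕1⊕0⊕0⊕0⊕0⊕0⊕1⊕1⊕0⊕1 = 1
p16 (pos 16,17,18,19,20,21,22,23,24,25,26,27,28,29,30,31): XOR of data positions = 1⊕0⊕0⊕1⊕1⊕1⊕1⊕0⊕0⊕0⊕0⊕1⊕1⊕0⊕1 = 0
Codeword: 1101111101000100100111100001101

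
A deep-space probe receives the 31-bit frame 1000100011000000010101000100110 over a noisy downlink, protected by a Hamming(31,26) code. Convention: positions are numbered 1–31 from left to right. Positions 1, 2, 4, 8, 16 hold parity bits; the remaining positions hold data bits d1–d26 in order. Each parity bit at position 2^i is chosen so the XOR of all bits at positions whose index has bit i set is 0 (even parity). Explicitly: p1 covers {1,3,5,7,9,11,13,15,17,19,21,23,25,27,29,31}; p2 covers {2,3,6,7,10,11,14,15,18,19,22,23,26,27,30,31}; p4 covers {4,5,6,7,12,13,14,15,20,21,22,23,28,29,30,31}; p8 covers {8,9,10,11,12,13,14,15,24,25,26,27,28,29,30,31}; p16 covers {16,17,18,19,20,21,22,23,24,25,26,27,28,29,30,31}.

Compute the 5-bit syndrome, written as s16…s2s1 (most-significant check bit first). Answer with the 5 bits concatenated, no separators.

01110

s1 (pos 1,3,5,7,9,11,13,15,17,19,21,23,25,27,29,31): 1⊕0⊕1⊕0⊕1⊕0⊕0⊕0⊕0⊕0⊕0⊕0⊕0⊕0⊕1⊕0 = 0
s2 (pos 2,3,6,7,10,11,14,15,18,19,22,23,26,27,30,31): 0⊕0⊕0⊕0⊕1⊕0⊕0⊕0⊕1⊕0⊕1⊕0⊕1⊕0⊕1⊕0 = 1
s4 (pos 4,5,6,7,12,13,14,15,20,21,22,23,28,29,30,31): 0⊕1⊕0⊕0⊕0⊕0⊕0⊕0⊕1⊕0⊕1⊕0⊕0⊕1⊕1⊕0 = 1
s8 (pos 8,9,10,11,12,13,14,15,24,25,26,27,28,29,30,31): 0⊕1⊕1⊕0⊕0⊕0⊕0⊕0⊕0⊕0⊕1⊕0⊕0⊕1⊕1⊕0 = 1
s16 (pos 16,17,18,19,20,21,22,23,24,25,26,27,28,29,30,31): 0⊕0⊕1⊕0⊕1⊕0⊕1⊕0⊕0⊕0⊕1⊕0⊕0⊕1⊕1⊕0 = 0
Syndrome s16…s1 = 01110 → error at position 14.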